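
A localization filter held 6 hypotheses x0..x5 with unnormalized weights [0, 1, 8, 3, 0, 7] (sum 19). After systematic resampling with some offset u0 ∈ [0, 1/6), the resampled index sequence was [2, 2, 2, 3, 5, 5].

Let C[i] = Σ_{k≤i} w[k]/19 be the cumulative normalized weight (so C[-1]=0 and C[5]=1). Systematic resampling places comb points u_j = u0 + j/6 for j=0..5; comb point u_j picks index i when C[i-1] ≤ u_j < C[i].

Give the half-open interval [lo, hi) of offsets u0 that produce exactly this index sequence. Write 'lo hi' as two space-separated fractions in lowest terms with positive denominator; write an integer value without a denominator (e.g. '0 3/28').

C = [0, 1/19, 9/19, 12/19, 12/19, 1]
j=0 picked index 2: u0 ∈ [1/19, 9/19)
j=1 picked index 2: u0 ∈ [-13/114, 35/114)
j=2 picked index 2: u0 ∈ [-16/57, 8/57)
j=3 picked index 3: u0 ∈ [-1/38, 5/38)
j=4 picked index 5: u0 ∈ [-2/57, 1/3)
j=5 picked index 5: u0 ∈ [-23/114, 1/6)
intersection: [1/19, 5/38)

1/19 5/38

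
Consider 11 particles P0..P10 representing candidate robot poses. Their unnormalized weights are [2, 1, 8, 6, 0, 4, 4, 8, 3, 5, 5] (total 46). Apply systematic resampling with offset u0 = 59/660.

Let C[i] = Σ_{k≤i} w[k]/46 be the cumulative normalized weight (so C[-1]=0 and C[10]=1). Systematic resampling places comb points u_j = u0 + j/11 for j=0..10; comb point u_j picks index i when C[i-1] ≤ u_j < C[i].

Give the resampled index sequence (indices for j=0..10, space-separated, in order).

C = [1/23, 3/46, 11/46, 17/46, 17/46, 21/46, 25/46, 33/46, 18/23, 41/46, 1]
j=0: u_0=59/660 ∈ [3/46, 11/46) → index 2
j=1: u_1=119/660 ∈ [3/46, 11/46) → index 2
j=2: u_2=179/660 ∈ [11/46, 17/46) → index 3
j=3: u_3=239/660 ∈ [11/46, 17/46) → index 3
j=4: u_4=299/660 ∈ [17/46, 21/46) → index 5
j=5: u_5=359/660 ∈ [25/46, 33/46) → index 7
j=6: u_6=419/660 ∈ [25/46, 33/46) → index 7
j=7: u_7=479/660 ∈ [33/46, 18/23) → index 8
j=8: u_8=49/60 ∈ [18/23, 41/46) → index 9
j=9: u_9=599/660 ∈ [41/46, 1) → index 10
j=10: u_10=659/660 ∈ [41/46, 1) → index 10

2 2 3 3 5 7 7 8 9 10 10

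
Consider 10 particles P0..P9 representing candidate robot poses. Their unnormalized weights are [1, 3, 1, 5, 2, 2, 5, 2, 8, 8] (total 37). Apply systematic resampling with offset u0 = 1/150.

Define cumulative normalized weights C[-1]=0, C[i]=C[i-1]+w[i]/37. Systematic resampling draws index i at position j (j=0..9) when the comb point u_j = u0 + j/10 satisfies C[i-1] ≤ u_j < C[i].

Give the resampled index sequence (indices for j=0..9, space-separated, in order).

C = [1/37, 4/37, 5/37, 10/37, 12/37, 14/37, 19/37, 21/37, 29/37, 1]
j=0: u_0=1/150 ∈ [0, 1/37) → index 0
j=1: u_1=8/75 ∈ [1/37, 4/37) → index 1
j=2: u_2=31/150 ∈ [5/37, 10/37) → index 3
j=3: u_3=23/75 ∈ [10/37, 12/37) → index 4
j=4: u_4=61/150 ∈ [14/37, 19/37) → index 6
j=5: u_5=38/75 ∈ [14/37, 19/37) → index 6
j=6: u_6=91/150 ∈ [21/37, 29/37) → index 8
j=7: u_7=53/75 ∈ [21/37, 29/37) → index 8
j=8: u_8=121/150 ∈ [29/37, 1) → index 9
j=9: u_9=68/75 ∈ [29/37, 1) → index 9

0 1 3 4 6 6 8 8 9 9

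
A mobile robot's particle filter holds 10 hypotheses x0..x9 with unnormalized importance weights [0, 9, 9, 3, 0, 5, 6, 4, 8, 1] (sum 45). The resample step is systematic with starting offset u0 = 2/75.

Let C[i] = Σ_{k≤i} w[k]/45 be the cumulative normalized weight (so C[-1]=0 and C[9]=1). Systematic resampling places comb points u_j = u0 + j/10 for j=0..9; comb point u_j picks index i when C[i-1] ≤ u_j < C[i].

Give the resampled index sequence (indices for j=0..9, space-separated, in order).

C = [0, 1/5, 2/5, 7/15, 7/15, 26/45, 32/45, 4/5, 44/45, 1]
j=0: u_0=2/75 ∈ [0, 1/5) → index 1
j=1: u_1=19/150 ∈ [0, 1/5) → index 1
j=2: u_2=17/75 ∈ [1/5, 2/5) → index 2
j=3: u_3=49/150 ∈ [1/5, 2/5) → index 2
j=4: u_4=32/75 ∈ [2/5, 7/15) → index 3
j=5: u_5=79/150 ∈ [7/15, 26/45) → index 5
j=6: u_6=47/75 ∈ [26/45, 32/45) → index 6
j=7: u_7=109/150 ∈ [32/45, 4/5) → index 7
j=8: u_8=62/75 ∈ [4/5, 44/45) → index 8
j=9: u_9=139/150 ∈ [4/5, 44/45) → index 8

1 1 2 2 3 5 6 7 8 8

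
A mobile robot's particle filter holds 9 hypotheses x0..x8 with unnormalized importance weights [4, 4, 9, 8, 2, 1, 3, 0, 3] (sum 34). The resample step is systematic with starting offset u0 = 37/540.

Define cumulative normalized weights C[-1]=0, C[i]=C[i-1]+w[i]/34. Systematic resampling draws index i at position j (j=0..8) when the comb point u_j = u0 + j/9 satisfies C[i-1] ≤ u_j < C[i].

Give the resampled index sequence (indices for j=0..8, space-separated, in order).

C = [2/17, 4/17, 1/2, 25/34, 27/34, 14/17, 31/34, 31/34, 1]
j=0: u_0=37/540 ∈ [0, 2/17) → index 0
j=1: u_1=97/540 ∈ [2/17, 4/17) → index 1
j=2: u_2=157/540 ∈ [4/17, 1/2) → index 2
j=3: u_3=217/540 ∈ [4/17, 1/2) → index 2
j=4: u_4=277/540 ∈ [1/2, 25/34) → index 3
j=5: u_5=337/540 ∈ [1/2, 25/34) → index 3
j=6: u_6=397/540 ∈ [1/2, 25/34) → index 3
j=7: u_7=457/540 ∈ [14/17, 31/34) → index 6
j=8: u_8=517/540 ∈ [31/34, 1) → index 8

0 1 2 2 3 3 3 6 8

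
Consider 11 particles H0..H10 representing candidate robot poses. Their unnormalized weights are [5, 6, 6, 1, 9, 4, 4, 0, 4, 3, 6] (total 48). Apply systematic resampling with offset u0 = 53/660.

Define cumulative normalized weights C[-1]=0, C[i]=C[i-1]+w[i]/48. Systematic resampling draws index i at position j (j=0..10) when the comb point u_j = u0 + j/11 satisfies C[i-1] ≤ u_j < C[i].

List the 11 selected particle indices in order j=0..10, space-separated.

C = [5/48, 11/48, 17/48, 3/8, 9/16, 31/48, 35/48, 35/48, 13/16, 7/8, 1]
j=0: u_0=53/660 ∈ [0, 5/48) → index 0
j=1: u_1=113/660 ∈ [5/48, 11/48) → index 1
j=2: u_2=173/660 ∈ [11/48, 17/48) → index 2
j=3: u_3=233/660 ∈ [11/48, 17/48) → index 2
j=4: u_4=293/660 ∈ [3/8, 9/16) → index 4
j=5: u_5=353/660 ∈ [3/8, 9/16) → index 4
j=6: u_6=413/660 ∈ [9/16, 31/48) → index 5
j=7: u_7=43/60 ∈ [31/48, 35/48) → index 6
j=8: u_8=533/660 ∈ [35/48, 13/16) → index 8
j=9: u_9=593/660 ∈ [7/8, 1) → index 10
j=10: u_10=653/660 ∈ [7/8, 1) → index 10

0 1 2 2 4 4 5 6 8 10 10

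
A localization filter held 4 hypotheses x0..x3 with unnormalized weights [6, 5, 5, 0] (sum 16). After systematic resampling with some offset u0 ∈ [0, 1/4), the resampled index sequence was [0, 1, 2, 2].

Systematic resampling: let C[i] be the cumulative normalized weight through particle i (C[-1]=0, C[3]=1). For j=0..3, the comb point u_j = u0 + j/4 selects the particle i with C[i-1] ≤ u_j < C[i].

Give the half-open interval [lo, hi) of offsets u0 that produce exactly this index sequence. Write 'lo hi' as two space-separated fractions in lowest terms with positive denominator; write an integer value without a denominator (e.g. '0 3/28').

3/16 1/4

C = [3/8, 11/16, 1, 1]
j=0 picked index 0: u0 ∈ [0, 3/8)
j=1 picked index 1: u0 ∈ [1/8, 7/16)
j=2 picked index 2: u0 ∈ [3/16, 1/2)
j=3 picked index 2: u0 ∈ [-1/16, 1/4)
intersection: [3/16, 1/4)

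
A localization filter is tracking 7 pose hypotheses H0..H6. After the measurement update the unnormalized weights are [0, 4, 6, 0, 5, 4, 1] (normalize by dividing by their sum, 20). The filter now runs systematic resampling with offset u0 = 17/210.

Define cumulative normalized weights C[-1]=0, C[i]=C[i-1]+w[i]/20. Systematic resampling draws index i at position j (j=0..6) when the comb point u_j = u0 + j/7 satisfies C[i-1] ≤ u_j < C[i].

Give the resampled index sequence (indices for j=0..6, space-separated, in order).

C = [0, 1/5, 1/2, 1/2, 3/4, 19/20, 1]
j=0: u_0=17/210 ∈ [0, 1/5) → index 1
j=1: u_1=47/210 ∈ [1/5, 1/2) → index 2
j=2: u_2=11/30 ∈ [1/5, 1/2) → index 2
j=3: u_3=107/210 ∈ [1/2, 3/4) → index 4
j=4: u_4=137/210 ∈ [1/2, 3/4) → index 4
j=5: u_5=167/210 ∈ [3/4, 19/20) → index 5
j=6: u_6=197/210 ∈ [3/4, 19/20) → index 5

1 2 2 4 4 5 5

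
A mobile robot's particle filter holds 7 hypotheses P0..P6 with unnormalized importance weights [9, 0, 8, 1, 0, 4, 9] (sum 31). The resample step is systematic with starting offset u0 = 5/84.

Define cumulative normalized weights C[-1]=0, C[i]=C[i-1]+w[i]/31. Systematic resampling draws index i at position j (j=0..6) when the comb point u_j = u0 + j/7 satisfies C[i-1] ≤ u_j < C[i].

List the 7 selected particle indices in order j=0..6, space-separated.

C = [9/31, 9/31, 17/31, 18/31, 18/31, 22/31, 1]
j=0: u_0=5/84 ∈ [0, 9/31) → index 0
j=1: u_1=17/84 ∈ [0, 9/31) → index 0
j=2: u_2=29/84 ∈ [9/31, 17/31) → index 2
j=3: u_3=41/84 ∈ [9/31, 17/31) → index 2
j=4: u_4=53/84 ∈ [18/31, 22/31) → index 5
j=5: u_5=65/84 ∈ [22/31, 1) → index 6
j=6: u_6=11/12 ∈ [22/31, 1) → index 6

0 0 2 2 5 6 6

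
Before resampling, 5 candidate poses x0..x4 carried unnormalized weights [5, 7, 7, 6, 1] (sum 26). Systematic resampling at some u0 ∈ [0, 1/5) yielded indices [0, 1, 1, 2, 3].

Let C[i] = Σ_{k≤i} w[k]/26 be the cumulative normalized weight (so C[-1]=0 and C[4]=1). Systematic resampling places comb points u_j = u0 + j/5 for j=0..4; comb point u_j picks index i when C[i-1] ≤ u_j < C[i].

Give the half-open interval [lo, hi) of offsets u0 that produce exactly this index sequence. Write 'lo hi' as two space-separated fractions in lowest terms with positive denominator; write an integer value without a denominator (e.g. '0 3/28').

0 4/65

C = [5/26, 6/13, 19/26, 25/26, 1]
j=0 picked index 0: u0 ∈ [0, 5/26)
j=1 picked index 1: u0 ∈ [-1/130, 17/65)
j=2 picked index 1: u0 ∈ [-27/130, 4/65)
j=3 picked index 2: u0 ∈ [-9/65, 17/130)
j=4 picked index 3: u0 ∈ [-9/130, 21/130)
intersection: [0, 4/65)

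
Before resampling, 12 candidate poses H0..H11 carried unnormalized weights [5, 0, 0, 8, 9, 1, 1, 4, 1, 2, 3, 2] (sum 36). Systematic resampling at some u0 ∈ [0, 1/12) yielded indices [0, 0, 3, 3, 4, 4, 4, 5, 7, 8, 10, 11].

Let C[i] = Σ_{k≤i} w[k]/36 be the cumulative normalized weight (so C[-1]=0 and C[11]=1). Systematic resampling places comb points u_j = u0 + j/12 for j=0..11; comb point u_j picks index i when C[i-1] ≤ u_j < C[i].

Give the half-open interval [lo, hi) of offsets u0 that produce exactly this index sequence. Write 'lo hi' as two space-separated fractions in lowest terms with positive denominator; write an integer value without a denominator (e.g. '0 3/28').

C = [5/36, 5/36, 5/36, 13/36, 11/18, 23/36, 2/3, 7/9, 29/36, 31/36, 17/18, 1]
j=0 picked index 0: u0 ∈ [0, 5/36)
j=1 picked index 0: u0 ∈ [-1/12, 1/18)
j=2 picked index 3: u0 ∈ [-1/36, 7/36)
j=3 picked index 3: u0 ∈ [-1/9, 1/9)
j=4 picked index 4: u0 ∈ [1/36, 5/18)
j=5 picked index 4: u0 ∈ [-1/18, 7/36)
j=6 picked index 4: u0 ∈ [-5/36, 1/9)
j=7 picked index 5: u0 ∈ [1/36, 1/18)
j=8 picked index 7: u0 ∈ [0, 1/9)
j=9 picked index 8: u0 ∈ [1/36, 1/18)
j=10 picked index 10: u0 ∈ [1/36, 1/9)
j=11 picked index 11: u0 ∈ [1/36, 1/12)
intersection: [1/36, 1/18)

1/36 1/18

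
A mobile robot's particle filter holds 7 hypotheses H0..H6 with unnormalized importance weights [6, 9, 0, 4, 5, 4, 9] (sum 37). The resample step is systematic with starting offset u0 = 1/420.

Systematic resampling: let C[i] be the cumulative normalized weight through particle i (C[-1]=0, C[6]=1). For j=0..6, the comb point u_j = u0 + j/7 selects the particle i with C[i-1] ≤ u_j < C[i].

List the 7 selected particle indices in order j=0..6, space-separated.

C = [6/37, 15/37, 15/37, 19/37, 24/37, 28/37, 1]
j=0: u_0=1/420 ∈ [0, 6/37) → index 0
j=1: u_1=61/420 ∈ [0, 6/37) → index 0
j=2: u_2=121/420 ∈ [6/37, 15/37) → index 1
j=3: u_3=181/420 ∈ [15/37, 19/37) → index 3
j=4: u_4=241/420 ∈ [19/37, 24/37) → index 4
j=5: u_5=43/60 ∈ [24/37, 28/37) → index 5
j=6: u_6=361/420 ∈ [28/37, 1) → index 6

0 0 1 3 4 5 6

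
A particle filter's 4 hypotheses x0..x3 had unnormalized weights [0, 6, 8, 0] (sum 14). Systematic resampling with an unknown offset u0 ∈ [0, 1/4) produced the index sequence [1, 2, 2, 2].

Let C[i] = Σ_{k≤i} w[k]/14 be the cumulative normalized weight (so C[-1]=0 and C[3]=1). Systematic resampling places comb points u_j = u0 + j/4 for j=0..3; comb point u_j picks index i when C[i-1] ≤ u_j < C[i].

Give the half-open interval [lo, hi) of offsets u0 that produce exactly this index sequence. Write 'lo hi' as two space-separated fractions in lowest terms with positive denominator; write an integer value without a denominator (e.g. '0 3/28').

C = [0, 3/7, 1, 1]
j=0 picked index 1: u0 ∈ [0, 3/7)
j=1 picked index 2: u0 ∈ [5/28, 3/4)
j=2 picked index 2: u0 ∈ [-1/14, 1/2)
j=3 picked index 2: u0 ∈ [-9/28, 1/4)
intersection: [5/28, 1/4)

5/28 1/4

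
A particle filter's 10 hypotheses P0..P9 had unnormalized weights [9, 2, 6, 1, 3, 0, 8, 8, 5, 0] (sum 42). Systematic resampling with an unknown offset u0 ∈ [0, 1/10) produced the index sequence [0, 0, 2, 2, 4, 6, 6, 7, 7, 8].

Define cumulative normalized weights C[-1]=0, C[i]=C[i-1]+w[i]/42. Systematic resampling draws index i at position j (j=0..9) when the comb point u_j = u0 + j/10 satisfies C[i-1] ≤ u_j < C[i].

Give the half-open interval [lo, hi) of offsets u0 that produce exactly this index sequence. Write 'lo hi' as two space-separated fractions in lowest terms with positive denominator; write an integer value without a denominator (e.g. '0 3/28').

C = [3/14, 11/42, 17/42, 3/7, 1/2, 1/2, 29/42, 37/42, 1, 1]
j=0 picked index 0: u0 ∈ [0, 3/14)
j=1 picked index 0: u0 ∈ [-1/10, 4/35)
j=2 picked index 2: u0 ∈ [13/210, 43/210)
j=3 picked index 2: u0 ∈ [-4/105, 11/105)
j=4 picked index 4: u0 ∈ [1/35, 1/10)
j=5 picked index 6: u0 ∈ [0, 4/21)
j=6 picked index 6: u0 ∈ [-1/10, 19/210)
j=7 picked index 7: u0 ∈ [-1/105, 19/105)
j=8 picked index 7: u0 ∈ [-23/210, 17/210)
j=9 picked index 8: u0 ∈ [-2/105, 1/10)
intersection: [13/210, 17/210)

13/210 17/210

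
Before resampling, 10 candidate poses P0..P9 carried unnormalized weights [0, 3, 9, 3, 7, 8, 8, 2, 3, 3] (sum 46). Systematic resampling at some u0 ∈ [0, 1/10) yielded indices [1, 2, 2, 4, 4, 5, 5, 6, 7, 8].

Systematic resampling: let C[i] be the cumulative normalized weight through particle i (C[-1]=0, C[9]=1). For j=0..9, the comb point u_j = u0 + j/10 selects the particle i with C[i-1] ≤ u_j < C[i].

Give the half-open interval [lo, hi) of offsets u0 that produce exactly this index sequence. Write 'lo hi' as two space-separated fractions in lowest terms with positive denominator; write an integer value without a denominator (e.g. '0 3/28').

3/115 4/115

C = [0, 3/46, 6/23, 15/46, 11/23, 15/23, 19/23, 20/23, 43/46, 1]
j=0 picked index 1: u0 ∈ [0, 3/46)
j=1 picked index 2: u0 ∈ [-4/115, 37/230)
j=2 picked index 2: u0 ∈ [-31/230, 7/115)
j=3 picked index 4: u0 ∈ [3/115, 41/230)
j=4 picked index 4: u0 ∈ [-17/230, 9/115)
j=5 picked index 5: u0 ∈ [-1/46, 7/46)
j=6 picked index 5: u0 ∈ [-14/115, 6/115)
j=7 picked index 6: u0 ∈ [-11/230, 29/230)
j=8 picked index 7: u0 ∈ [3/115, 8/115)
j=9 picked index 8: u0 ∈ [-7/230, 4/115)
intersection: [3/115, 4/115)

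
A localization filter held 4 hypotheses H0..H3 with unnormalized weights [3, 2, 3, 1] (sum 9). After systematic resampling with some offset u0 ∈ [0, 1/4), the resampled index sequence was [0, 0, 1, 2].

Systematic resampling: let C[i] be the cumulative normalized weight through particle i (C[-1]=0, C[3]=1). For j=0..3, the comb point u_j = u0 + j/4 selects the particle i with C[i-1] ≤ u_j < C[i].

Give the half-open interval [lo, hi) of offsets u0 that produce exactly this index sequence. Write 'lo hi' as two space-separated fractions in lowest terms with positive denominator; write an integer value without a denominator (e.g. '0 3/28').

0 1/18

C = [1/3, 5/9, 8/9, 1]
j=0 picked index 0: u0 ∈ [0, 1/3)
j=1 picked index 0: u0 ∈ [-1/4, 1/12)
j=2 picked index 1: u0 ∈ [-1/6, 1/18)
j=3 picked index 2: u0 ∈ [-7/36, 5/36)
intersection: [0, 1/18)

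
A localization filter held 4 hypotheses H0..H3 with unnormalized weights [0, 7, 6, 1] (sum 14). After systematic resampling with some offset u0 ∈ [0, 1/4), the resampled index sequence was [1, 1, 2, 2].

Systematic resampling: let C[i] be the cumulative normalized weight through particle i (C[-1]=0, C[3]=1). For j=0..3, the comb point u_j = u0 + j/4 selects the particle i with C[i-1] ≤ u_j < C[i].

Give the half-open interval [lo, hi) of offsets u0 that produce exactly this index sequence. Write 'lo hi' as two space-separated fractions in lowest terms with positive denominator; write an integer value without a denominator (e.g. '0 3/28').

0 5/28

C = [0, 1/2, 13/14, 1]
j=0 picked index 1: u0 ∈ [0, 1/2)
j=1 picked index 1: u0 ∈ [-1/4, 1/4)
j=2 picked index 2: u0 ∈ [0, 3/7)
j=3 picked index 2: u0 ∈ [-1/4, 5/28)
intersection: [0, 5/28)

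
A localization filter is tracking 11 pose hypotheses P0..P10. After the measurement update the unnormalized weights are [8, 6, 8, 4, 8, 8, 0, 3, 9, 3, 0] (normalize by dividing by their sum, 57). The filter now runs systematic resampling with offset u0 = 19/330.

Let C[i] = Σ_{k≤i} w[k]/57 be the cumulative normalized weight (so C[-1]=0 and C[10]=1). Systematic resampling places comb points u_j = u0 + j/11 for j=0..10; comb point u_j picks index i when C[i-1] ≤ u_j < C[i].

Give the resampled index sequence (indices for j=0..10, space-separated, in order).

0 1 1 2 3 4 5 5 7 8 9

C = [8/57, 14/57, 22/57, 26/57, 34/57, 14/19, 14/19, 15/19, 18/19, 1, 1]
j=0: u_0=19/330 ∈ [0, 8/57) → index 0
j=1: u_1=49/330 ∈ [8/57, 14/57) → index 1
j=2: u_2=79/330 ∈ [8/57, 14/57) → index 1
j=3: u_3=109/330 ∈ [14/57, 22/57) → index 2
j=4: u_4=139/330 ∈ [22/57, 26/57) → index 3
j=5: u_5=169/330 ∈ [26/57, 34/57) → index 4
j=6: u_6=199/330 ∈ [34/57, 14/19) → index 5
j=7: u_7=229/330 ∈ [34/57, 14/19) → index 5
j=8: u_8=259/330 ∈ [14/19, 15/19) → index 7
j=9: u_9=289/330 ∈ [15/19, 18/19) → index 8
j=10: u_10=29/30 ∈ [18/19, 1) → index 9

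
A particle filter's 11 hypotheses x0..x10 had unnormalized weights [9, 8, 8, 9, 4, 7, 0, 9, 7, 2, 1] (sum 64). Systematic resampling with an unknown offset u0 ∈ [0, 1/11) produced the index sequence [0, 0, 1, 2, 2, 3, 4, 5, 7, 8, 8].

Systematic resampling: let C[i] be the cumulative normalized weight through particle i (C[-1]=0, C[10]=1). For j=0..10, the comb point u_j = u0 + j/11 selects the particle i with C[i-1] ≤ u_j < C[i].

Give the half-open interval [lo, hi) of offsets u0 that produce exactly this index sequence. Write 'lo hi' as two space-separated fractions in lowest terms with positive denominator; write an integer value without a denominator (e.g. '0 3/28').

C = [9/64, 17/64, 25/64, 17/32, 19/32, 45/64, 45/64, 27/32, 61/64, 63/64, 1]
j=0 picked index 0: u0 ∈ [0, 9/64)
j=1 picked index 0: u0 ∈ [-1/11, 35/704)
j=2 picked index 1: u0 ∈ [-29/704, 59/704)
j=3 picked index 2: u0 ∈ [-5/704, 83/704)
j=4 picked index 2: u0 ∈ [-69/704, 19/704)
j=5 picked index 3: u0 ∈ [-45/704, 27/352)
j=6 picked index 4: u0 ∈ [-5/352, 17/352)
j=7 picked index 5: u0 ∈ [-15/352, 47/704)
j=8 picked index 7: u0 ∈ [-17/704, 41/352)
j=9 picked index 8: u0 ∈ [9/352, 95/704)
j=10 picked index 8: u0 ∈ [-23/352, 31/704)
intersection: [9/352, 19/704)

9/352 19/704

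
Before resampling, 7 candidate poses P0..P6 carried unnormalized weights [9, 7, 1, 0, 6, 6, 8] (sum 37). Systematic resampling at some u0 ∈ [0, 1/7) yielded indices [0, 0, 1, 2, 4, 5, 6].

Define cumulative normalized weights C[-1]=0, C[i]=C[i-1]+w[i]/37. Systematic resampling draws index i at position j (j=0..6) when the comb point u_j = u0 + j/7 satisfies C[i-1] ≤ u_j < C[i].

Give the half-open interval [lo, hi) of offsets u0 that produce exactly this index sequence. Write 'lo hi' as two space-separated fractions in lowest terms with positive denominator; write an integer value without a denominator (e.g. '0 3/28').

C = [9/37, 16/37, 17/37, 17/37, 23/37, 29/37, 1]
j=0 picked index 0: u0 ∈ [0, 9/37)
j=1 picked index 0: u0 ∈ [-1/7, 26/259)
j=2 picked index 1: u0 ∈ [-11/259, 38/259)
j=3 picked index 2: u0 ∈ [1/259, 8/259)
j=4 picked index 4: u0 ∈ [-29/259, 13/259)
j=5 picked index 5: u0 ∈ [-24/259, 18/259)
j=6 picked index 6: u0 ∈ [-19/259, 1/7)
intersection: [1/259, 8/259)

1/259 8/259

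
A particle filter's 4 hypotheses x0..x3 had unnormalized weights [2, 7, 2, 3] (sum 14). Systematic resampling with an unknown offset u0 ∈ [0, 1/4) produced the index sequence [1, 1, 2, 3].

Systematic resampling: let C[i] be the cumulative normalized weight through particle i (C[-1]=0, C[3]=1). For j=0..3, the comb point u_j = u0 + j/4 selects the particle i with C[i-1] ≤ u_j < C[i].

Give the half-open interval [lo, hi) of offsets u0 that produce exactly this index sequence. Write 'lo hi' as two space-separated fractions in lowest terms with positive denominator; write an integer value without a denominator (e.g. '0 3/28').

C = [1/7, 9/14, 11/14, 1]
j=0 picked index 1: u0 ∈ [1/7, 9/14)
j=1 picked index 1: u0 ∈ [-3/28, 11/28)
j=2 picked index 2: u0 ∈ [1/7, 2/7)
j=3 picked index 3: u0 ∈ [1/28, 1/4)
intersection: [1/7, 1/4)

1/7 1/4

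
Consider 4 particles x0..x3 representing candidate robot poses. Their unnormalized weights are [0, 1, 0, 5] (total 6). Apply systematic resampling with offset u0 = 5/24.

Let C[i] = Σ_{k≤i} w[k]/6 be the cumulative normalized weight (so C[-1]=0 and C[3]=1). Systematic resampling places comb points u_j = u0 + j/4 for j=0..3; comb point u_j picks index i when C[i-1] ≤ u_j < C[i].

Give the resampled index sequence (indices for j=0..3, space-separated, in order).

C = [0, 1/6, 1/6, 1]
j=0: u_0=5/24 ∈ [1/6, 1) → index 3
j=1: u_1=11/24 ∈ [1/6, 1) → index 3
j=2: u_2=17/24 ∈ [1/6, 1) → index 3
j=3: u_3=23/24 ∈ [1/6, 1) → index 3

3 3 3 3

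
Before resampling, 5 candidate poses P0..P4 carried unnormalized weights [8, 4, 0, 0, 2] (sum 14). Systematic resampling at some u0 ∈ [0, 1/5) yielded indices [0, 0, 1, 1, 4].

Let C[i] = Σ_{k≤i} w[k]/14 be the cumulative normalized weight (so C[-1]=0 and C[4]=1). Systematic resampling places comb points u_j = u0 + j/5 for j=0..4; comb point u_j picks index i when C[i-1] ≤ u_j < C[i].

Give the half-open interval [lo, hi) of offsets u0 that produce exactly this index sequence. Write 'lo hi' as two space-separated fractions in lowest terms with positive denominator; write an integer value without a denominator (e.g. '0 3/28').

6/35 1/5

C = [4/7, 6/7, 6/7, 6/7, 1]
j=0 picked index 0: u0 ∈ [0, 4/7)
j=1 picked index 0: u0 ∈ [-1/5, 13/35)
j=2 picked index 1: u0 ∈ [6/35, 16/35)
j=3 picked index 1: u0 ∈ [-1/35, 9/35)
j=4 picked index 4: u0 ∈ [2/35, 1/5)
intersection: [6/35, 1/5)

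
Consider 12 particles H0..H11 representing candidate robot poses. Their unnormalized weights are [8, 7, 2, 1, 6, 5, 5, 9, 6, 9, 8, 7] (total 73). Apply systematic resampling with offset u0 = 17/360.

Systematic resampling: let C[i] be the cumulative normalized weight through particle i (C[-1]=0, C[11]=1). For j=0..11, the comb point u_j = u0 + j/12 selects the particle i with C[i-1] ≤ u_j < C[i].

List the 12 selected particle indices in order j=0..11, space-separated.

C = [8/73, 15/73, 17/73, 18/73, 24/73, 29/73, 34/73, 43/73, 49/73, 58/73, 66/73, 1]
j=0: u_0=17/360 ∈ [0, 8/73) → index 0
j=1: u_1=47/360 ∈ [8/73, 15/73) → index 1
j=2: u_2=77/360 ∈ [15/73, 17/73) → index 2
j=3: u_3=107/360 ∈ [18/73, 24/73) → index 4
j=4: u_4=137/360 ∈ [24/73, 29/73) → index 5
j=5: u_5=167/360 ∈ [29/73, 34/73) → index 6
j=6: u_6=197/360 ∈ [34/73, 43/73) → index 7
j=7: u_7=227/360 ∈ [43/73, 49/73) → index 8
j=8: u_8=257/360 ∈ [49/73, 58/73) → index 9
j=9: u_9=287/360 ∈ [58/73, 66/73) → index 10
j=10: u_10=317/360 ∈ [58/73, 66/73) → index 10
j=11: u_11=347/360 ∈ [66/73, 1) → index 11

0 1 2 4 5 6 7 8 9 10 10 11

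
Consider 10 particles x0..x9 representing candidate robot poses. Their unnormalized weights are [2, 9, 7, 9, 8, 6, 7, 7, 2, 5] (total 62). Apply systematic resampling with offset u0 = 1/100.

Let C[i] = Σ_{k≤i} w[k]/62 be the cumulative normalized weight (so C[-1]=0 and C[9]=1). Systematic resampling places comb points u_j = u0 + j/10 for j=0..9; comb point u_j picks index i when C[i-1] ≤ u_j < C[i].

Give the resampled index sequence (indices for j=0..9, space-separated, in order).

0 1 2 3 3 4 5 6 7 8

C = [1/31, 11/62, 9/31, 27/62, 35/62, 41/62, 24/31, 55/62, 57/62, 1]
j=0: u_0=1/100 ∈ [0, 1/31) → index 0
j=1: u_1=11/100 ∈ [1/31, 11/62) → index 1
j=2: u_2=21/100 ∈ [11/62, 9/31) → index 2
j=3: u_3=31/100 ∈ [9/31, 27/62) → index 3
j=4: u_4=41/100 ∈ [9/31, 27/62) → index 3
j=5: u_5=51/100 ∈ [27/62, 35/62) → index 4
j=6: u_6=61/100 ∈ [35/62, 41/62) → index 5
j=7: u_7=71/100 ∈ [41/62, 24/31) → index 6
j=8: u_8=81/100 ∈ [24/31, 55/62) → index 7
j=9: u_9=91/100 ∈ [55/62, 57/62) → index 8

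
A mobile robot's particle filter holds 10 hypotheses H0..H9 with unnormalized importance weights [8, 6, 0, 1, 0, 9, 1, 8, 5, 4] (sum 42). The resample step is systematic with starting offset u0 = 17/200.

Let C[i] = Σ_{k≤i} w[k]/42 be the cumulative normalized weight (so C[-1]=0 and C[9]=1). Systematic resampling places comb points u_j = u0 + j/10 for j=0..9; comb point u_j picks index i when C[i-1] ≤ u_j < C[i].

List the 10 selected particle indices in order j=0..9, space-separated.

0 0 1 5 5 6 7 7 8 9

C = [4/21, 1/3, 1/3, 5/14, 5/14, 4/7, 25/42, 11/14, 19/21, 1]
j=0: u_0=17/200 ∈ [0, 4/21) → index 0
j=1: u_1=37/200 ∈ [0, 4/21) → index 0
j=2: u_2=57/200 ∈ [4/21, 1/3) → index 1
j=3: u_3=77/200 ∈ [5/14, 4/7) → index 5
j=4: u_4=97/200 ∈ [5/14, 4/7) → index 5
j=5: u_5=117/200 ∈ [4/7, 25/42) → index 6
j=6: u_6=137/200 ∈ [25/42, 11/14) → index 7
j=7: u_7=157/200 ∈ [25/42, 11/14) → index 7
j=8: u_8=177/200 ∈ [11/14, 19/21) → index 8
j=9: u_9=197/200 ∈ [19/21, 1) → index 9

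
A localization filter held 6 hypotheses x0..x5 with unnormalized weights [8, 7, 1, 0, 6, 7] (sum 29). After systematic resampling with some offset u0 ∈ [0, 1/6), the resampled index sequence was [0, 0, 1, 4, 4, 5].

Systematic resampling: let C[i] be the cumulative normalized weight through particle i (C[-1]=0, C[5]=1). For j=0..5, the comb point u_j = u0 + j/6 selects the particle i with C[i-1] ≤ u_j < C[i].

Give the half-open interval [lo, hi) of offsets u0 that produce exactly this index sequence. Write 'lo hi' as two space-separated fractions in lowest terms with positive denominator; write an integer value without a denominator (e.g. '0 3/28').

C = [8/29, 15/29, 16/29, 16/29, 22/29, 1]
j=0 picked index 0: u0 ∈ [0, 8/29)
j=1 picked index 0: u0 ∈ [-1/6, 19/174)
j=2 picked index 1: u0 ∈ [-5/87, 16/87)
j=3 picked index 4: u0 ∈ [3/58, 15/58)
j=4 picked index 4: u0 ∈ [-10/87, 8/87)
j=5 picked index 5: u0 ∈ [-13/174, 1/6)
intersection: [3/58, 8/87)

3/58 8/87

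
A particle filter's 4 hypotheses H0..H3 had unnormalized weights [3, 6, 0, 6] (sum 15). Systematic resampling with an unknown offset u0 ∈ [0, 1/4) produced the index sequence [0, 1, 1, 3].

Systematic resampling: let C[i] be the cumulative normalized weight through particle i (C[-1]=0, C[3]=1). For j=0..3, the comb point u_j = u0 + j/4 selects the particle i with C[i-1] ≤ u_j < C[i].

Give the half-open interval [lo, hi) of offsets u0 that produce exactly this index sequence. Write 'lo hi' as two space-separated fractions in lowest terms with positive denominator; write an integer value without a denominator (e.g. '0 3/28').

C = [1/5, 3/5, 3/5, 1]
j=0 picked index 0: u0 ∈ [0, 1/5)
j=1 picked index 1: u0 ∈ [-1/20, 7/20)
j=2 picked index 1: u0 ∈ [-3/10, 1/10)
j=3 picked index 3: u0 ∈ [-3/20, 1/4)
intersection: [0, 1/10)

0 1/10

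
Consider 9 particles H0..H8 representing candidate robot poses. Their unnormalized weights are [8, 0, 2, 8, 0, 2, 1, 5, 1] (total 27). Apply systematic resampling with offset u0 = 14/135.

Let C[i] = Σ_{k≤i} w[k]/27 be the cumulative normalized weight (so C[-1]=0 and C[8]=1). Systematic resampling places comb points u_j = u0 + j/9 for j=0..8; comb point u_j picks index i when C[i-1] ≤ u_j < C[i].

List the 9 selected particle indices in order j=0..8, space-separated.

0 0 2 3 3 3 6 7 8

C = [8/27, 8/27, 10/27, 2/3, 2/3, 20/27, 7/9, 26/27, 1]
j=0: u_0=14/135 ∈ [0, 8/27) → index 0
j=1: u_1=29/135 ∈ [0, 8/27) → index 0
j=2: u_2=44/135 ∈ [8/27, 10/27) → index 2
j=3: u_3=59/135 ∈ [10/27, 2/3) → index 3
j=4: u_4=74/135 ∈ [10/27, 2/3) → index 3
j=5: u_5=89/135 ∈ [10/27, 2/3) → index 3
j=6: u_6=104/135 ∈ [20/27, 7/9) → index 6
j=7: u_7=119/135 ∈ [7/9, 26/27) → index 7
j=8: u_8=134/135 ∈ [26/27, 1) → index 8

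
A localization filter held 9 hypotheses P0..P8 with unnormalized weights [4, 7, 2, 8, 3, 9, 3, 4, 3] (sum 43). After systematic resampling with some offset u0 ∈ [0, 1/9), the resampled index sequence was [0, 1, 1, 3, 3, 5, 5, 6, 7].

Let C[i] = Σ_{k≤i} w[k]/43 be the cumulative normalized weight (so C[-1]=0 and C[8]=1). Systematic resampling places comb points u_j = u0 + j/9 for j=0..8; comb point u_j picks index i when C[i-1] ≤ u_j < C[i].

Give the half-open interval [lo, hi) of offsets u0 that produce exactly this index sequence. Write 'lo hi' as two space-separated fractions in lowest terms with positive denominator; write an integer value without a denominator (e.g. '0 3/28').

1/387 13/387

C = [4/43, 11/43, 13/43, 21/43, 24/43, 33/43, 36/43, 40/43, 1]
j=0 picked index 0: u0 ∈ [0, 4/43)
j=1 picked index 1: u0 ∈ [-7/387, 56/387)
j=2 picked index 1: u0 ∈ [-50/387, 13/387)
j=3 picked index 3: u0 ∈ [-4/129, 20/129)
j=4 picked index 3: u0 ∈ [-55/387, 17/387)
j=5 picked index 5: u0 ∈ [1/387, 82/387)
j=6 picked index 5: u0 ∈ [-14/129, 13/129)
j=7 picked index 6: u0 ∈ [-4/387, 23/387)
j=8 picked index 7: u0 ∈ [-20/387, 16/387)
intersection: [1/387, 13/387)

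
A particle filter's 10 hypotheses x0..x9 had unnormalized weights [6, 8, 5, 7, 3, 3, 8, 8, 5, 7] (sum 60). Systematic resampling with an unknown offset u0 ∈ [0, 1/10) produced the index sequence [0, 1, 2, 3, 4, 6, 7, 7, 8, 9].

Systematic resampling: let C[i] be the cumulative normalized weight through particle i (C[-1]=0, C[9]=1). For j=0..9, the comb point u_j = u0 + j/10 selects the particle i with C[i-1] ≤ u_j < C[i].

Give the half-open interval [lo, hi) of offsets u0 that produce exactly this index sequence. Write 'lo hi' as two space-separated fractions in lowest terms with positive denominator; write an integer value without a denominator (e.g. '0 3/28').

1/15 1/12

C = [1/10, 7/30, 19/60, 13/30, 29/60, 8/15, 2/3, 4/5, 53/60, 1]
j=0 picked index 0: u0 ∈ [0, 1/10)
j=1 picked index 1: u0 ∈ [0, 2/15)
j=2 picked index 2: u0 ∈ [1/30, 7/60)
j=3 picked index 3: u0 ∈ [1/60, 2/15)
j=4 picked index 4: u0 ∈ [1/30, 1/12)
j=5 picked index 6: u0 ∈ [1/30, 1/6)
j=6 picked index 7: u0 ∈ [1/15, 1/5)
j=7 picked index 7: u0 ∈ [-1/30, 1/10)
j=8 picked index 8: u0 ∈ [0, 1/12)
j=9 picked index 9: u0 ∈ [-1/60, 1/10)
intersection: [1/15, 1/12)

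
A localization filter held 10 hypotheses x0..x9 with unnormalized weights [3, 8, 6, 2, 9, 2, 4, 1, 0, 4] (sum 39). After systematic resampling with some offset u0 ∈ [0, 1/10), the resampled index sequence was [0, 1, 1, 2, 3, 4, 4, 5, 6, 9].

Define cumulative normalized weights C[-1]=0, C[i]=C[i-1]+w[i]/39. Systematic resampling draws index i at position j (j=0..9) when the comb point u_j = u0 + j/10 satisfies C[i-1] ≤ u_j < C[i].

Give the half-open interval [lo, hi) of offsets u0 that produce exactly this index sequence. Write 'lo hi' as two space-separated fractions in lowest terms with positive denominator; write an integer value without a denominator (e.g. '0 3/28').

7/195 9/130

C = [1/13, 11/39, 17/39, 19/39, 28/39, 10/13, 34/39, 35/39, 35/39, 1]
j=0 picked index 0: u0 ∈ [0, 1/13)
j=1 picked index 1: u0 ∈ [-3/130, 71/390)
j=2 picked index 1: u0 ∈ [-8/65, 16/195)
j=3 picked index 2: u0 ∈ [-7/390, 53/390)
j=4 picked index 3: u0 ∈ [7/195, 17/195)
j=5 picked index 4: u0 ∈ [-1/78, 17/78)
j=6 picked index 4: u0 ∈ [-22/195, 23/195)
j=7 picked index 5: u0 ∈ [7/390, 9/130)
j=8 picked index 6: u0 ∈ [-2/65, 14/195)
j=9 picked index 9: u0 ∈ [-1/390, 1/10)
intersection: [7/195, 9/130)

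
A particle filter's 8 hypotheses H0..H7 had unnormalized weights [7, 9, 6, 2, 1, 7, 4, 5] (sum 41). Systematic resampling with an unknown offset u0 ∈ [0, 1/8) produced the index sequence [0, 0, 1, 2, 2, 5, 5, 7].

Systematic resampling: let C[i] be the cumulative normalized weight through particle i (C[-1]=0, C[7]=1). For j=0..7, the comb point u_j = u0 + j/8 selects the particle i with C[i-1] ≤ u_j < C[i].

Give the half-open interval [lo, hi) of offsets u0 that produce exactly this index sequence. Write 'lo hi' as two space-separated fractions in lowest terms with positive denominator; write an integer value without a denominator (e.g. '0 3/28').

5/328 5/164

C = [7/41, 16/41, 22/41, 24/41, 25/41, 32/41, 36/41, 1]
j=0 picked index 0: u0 ∈ [0, 7/41)
j=1 picked index 0: u0 ∈ [-1/8, 15/328)
j=2 picked index 1: u0 ∈ [-13/164, 23/164)
j=3 picked index 2: u0 ∈ [5/328, 53/328)
j=4 picked index 2: u0 ∈ [-9/82, 3/82)
j=5 picked index 5: u0 ∈ [-5/328, 51/328)
j=6 picked index 5: u0 ∈ [-23/164, 5/164)
j=7 picked index 7: u0 ∈ [1/328, 1/8)
intersection: [5/328, 5/164)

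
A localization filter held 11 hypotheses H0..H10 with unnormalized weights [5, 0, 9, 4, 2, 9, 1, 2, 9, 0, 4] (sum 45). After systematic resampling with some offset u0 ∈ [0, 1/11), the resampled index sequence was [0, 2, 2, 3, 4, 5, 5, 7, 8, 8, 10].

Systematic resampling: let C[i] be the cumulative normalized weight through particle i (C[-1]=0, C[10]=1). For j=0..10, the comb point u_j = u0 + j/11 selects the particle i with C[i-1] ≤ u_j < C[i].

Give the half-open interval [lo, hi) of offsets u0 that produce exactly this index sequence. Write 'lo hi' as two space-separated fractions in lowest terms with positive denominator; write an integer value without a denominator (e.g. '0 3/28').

19/495 37/495

C = [1/9, 1/9, 14/45, 2/5, 4/9, 29/45, 2/3, 32/45, 41/45, 41/45, 1]
j=0 picked index 0: u0 ∈ [0, 1/9)
j=1 picked index 2: u0 ∈ [2/99, 109/495)
j=2 picked index 2: u0 ∈ [-7/99, 64/495)
j=3 picked index 3: u0 ∈ [19/495, 7/55)
j=4 picked index 4: u0 ∈ [2/55, 8/99)
j=5 picked index 5: u0 ∈ [-1/99, 94/495)
j=6 picked index 5: u0 ∈ [-10/99, 49/495)
j=7 picked index 7: u0 ∈ [1/33, 37/495)
j=8 picked index 8: u0 ∈ [-8/495, 91/495)
j=9 picked index 8: u0 ∈ [-53/495, 46/495)
j=10 picked index 10: u0 ∈ [1/495, 1/11)
intersection: [19/495, 37/495)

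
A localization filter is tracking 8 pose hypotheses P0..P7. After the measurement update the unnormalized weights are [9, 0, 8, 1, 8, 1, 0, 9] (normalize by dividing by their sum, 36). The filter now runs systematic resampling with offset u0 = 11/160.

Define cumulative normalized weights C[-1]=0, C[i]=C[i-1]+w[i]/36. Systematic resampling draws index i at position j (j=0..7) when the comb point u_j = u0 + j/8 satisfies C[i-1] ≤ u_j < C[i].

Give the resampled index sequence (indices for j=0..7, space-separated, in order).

C = [1/4, 1/4, 17/36, 1/2, 13/18, 3/4, 3/4, 1]
j=0: u_0=11/160 ∈ [0, 1/4) → index 0
j=1: u_1=31/160 ∈ [0, 1/4) → index 0
j=2: u_2=51/160 ∈ [1/4, 17/36) → index 2
j=3: u_3=71/160 ∈ [1/4, 17/36) → index 2
j=4: u_4=91/160 ∈ [1/2, 13/18) → index 4
j=5: u_5=111/160 ∈ [1/2, 13/18) → index 4
j=6: u_6=131/160 ∈ [3/4, 1) → index 7
j=7: u_7=151/160 ∈ [3/4, 1) → index 7

0 0 2 2 4 4 7 7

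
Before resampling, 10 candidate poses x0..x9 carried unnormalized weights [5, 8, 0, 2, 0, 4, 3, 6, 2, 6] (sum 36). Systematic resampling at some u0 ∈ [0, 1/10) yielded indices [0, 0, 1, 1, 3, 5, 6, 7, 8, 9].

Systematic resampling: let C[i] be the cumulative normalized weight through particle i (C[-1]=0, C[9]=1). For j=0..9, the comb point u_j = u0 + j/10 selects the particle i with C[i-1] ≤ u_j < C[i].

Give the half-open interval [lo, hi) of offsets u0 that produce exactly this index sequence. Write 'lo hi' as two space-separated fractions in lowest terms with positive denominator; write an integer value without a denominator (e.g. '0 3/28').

0 1/90

C = [5/36, 13/36, 13/36, 5/12, 5/12, 19/36, 11/18, 7/9, 5/6, 1]
j=0 picked index 0: u0 ∈ [0, 5/36)
j=1 picked index 0: u0 ∈ [-1/10, 7/180)
j=2 picked index 1: u0 ∈ [-11/180, 29/180)
j=3 picked index 1: u0 ∈ [-29/180, 11/180)
j=4 picked index 3: u0 ∈ [-7/180, 1/60)
j=5 picked index 5: u0 ∈ [-1/12, 1/36)
j=6 picked index 6: u0 ∈ [-13/180, 1/90)
j=7 picked index 7: u0 ∈ [-4/45, 7/90)
j=8 picked index 8: u0 ∈ [-1/45, 1/30)
j=9 picked index 9: u0 ∈ [-1/15, 1/10)
intersection: [0, 1/90)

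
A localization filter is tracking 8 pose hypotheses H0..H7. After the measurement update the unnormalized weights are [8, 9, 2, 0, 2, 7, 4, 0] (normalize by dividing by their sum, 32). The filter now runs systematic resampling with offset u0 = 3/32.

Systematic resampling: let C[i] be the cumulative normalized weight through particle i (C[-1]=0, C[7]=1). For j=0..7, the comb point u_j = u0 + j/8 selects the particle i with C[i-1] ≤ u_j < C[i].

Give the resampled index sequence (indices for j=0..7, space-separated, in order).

C = [1/4, 17/32, 19/32, 19/32, 21/32, 7/8, 1, 1]
j=0: u_0=3/32 ∈ [0, 1/4) → index 0
j=1: u_1=7/32 ∈ [0, 1/4) → index 0
j=2: u_2=11/32 ∈ [1/4, 17/32) → index 1
j=3: u_3=15/32 ∈ [1/4, 17/32) → index 1
j=4: u_4=19/32 ∈ [19/32, 21/32) → index 4
j=5: u_5=23/32 ∈ [21/32, 7/8) → index 5
j=6: u_6=27/32 ∈ [21/32, 7/8) → index 5
j=7: u_7=31/32 ∈ [7/8, 1) → index 6

0 0 1 1 4 5 5 6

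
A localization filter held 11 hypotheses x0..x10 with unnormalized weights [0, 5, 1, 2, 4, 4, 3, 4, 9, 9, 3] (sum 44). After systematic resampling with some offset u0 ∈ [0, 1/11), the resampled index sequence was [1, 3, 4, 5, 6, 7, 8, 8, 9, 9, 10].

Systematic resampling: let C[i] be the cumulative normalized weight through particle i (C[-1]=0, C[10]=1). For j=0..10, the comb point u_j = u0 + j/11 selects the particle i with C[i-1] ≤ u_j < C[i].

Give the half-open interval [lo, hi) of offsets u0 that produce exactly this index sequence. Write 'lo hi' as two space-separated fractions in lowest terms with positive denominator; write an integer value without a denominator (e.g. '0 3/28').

C = [0, 5/44, 3/22, 2/11, 3/11, 4/11, 19/44, 23/44, 8/11, 41/44, 1]
j=0 picked index 1: u0 ∈ [0, 5/44)
j=1 picked index 3: u0 ∈ [1/22, 1/11)
j=2 picked index 4: u0 ∈ [0, 1/11)
j=3 picked index 5: u0 ∈ [0, 1/11)
j=4 picked index 6: u0 ∈ [0, 3/44)
j=5 picked index 7: u0 ∈ [-1/44, 3/44)
j=6 picked index 8: u0 ∈ [-1/44, 2/11)
j=7 picked index 8: u0 ∈ [-5/44, 1/11)
j=8 picked index 9: u0 ∈ [0, 9/44)
j=9 picked index 9: u0 ∈ [-1/11, 5/44)
j=10 picked index 10: u0 ∈ [1/44, 1/11)
intersection: [1/22, 3/44)

1/22 3/44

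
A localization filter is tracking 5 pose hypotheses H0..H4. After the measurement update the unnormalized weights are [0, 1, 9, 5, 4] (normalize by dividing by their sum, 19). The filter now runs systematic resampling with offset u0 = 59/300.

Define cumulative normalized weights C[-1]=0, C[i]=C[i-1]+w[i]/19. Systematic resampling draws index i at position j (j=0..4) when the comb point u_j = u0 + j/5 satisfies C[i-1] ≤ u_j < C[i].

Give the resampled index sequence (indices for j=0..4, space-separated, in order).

2 2 3 4 4

C = [0, 1/19, 10/19, 15/19, 1]
j=0: u_0=59/300 ∈ [1/19, 10/19) → index 2
j=1: u_1=119/300 ∈ [1/19, 10/19) → index 2
j=2: u_2=179/300 ∈ [10/19, 15/19) → index 3
j=3: u_3=239/300 ∈ [15/19, 1) → index 4
j=4: u_4=299/300 ∈ [15/19, 1) → index 4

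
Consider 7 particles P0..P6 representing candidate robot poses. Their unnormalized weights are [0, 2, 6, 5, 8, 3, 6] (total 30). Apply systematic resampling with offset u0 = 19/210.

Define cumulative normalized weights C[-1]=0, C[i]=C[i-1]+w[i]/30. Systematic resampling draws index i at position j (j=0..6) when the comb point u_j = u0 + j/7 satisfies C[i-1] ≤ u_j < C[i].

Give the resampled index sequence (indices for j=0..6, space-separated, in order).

2 2 3 4 4 6 6

C = [0, 1/15, 4/15, 13/30, 7/10, 4/5, 1]
j=0: u_0=19/210 ∈ [1/15, 4/15) → index 2
j=1: u_1=7/30 ∈ [1/15, 4/15) → index 2
j=2: u_2=79/210 ∈ [4/15, 13/30) → index 3
j=3: u_3=109/210 ∈ [13/30, 7/10) → index 4
j=4: u_4=139/210 ∈ [13/30, 7/10) → index 4
j=5: u_5=169/210 ∈ [4/5, 1) → index 6
j=6: u_6=199/210 ∈ [4/5, 1) → index 6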